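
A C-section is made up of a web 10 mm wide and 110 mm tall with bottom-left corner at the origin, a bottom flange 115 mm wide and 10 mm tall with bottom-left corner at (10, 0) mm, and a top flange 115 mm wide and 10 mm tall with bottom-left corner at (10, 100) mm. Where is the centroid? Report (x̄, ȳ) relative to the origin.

x̄ = 47.28 mm, ȳ = 55.00 mm

web: A = 10 × 110 = 1100.00, centroid at (5.00, 55.00).
bottom flange: A = 115 × 10 = 1150.00, centroid at (67.50, 5.00).
top flange: A = 115 × 10 = 1150.00, centroid at (67.50, 105.00).
ΣA = 3400.00 mm², ΣAx̄ = 160750.00 mm³, ΣAȳ = 187000.00 mm³.
x̄ = 160750.00/3400.00 = 47.28 mm; ȳ = 187000.00/3400.00 = 55.00 mm.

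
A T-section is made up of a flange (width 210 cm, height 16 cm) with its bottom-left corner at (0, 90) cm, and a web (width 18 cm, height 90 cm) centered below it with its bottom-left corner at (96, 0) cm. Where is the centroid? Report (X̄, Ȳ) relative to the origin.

X̄ = 105.00 cm, Ȳ = 80.76 cm

Part | A | x̄ᵢ | ȳᵢ | A·x̄ᵢ | A·ȳᵢ
web | 1620.00 | 105.00 | 45.00 | 170100.00 | 72900.00
flange | 3360.00 | 105.00 | 98.00 | 352800.00 | 329280.00
Σ | 4980.00 |  |  | 522900.00 | 402180.00
X̄ = 522900.00 / 4980.00 = 105.00 cm
Ȳ = 402180.00 / 4980.00 = 80.76 cm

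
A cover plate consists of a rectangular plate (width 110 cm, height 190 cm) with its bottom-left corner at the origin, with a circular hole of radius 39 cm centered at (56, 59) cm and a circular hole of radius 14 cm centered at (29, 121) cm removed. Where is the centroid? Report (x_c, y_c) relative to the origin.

x_c = 55.72 cm, y_c = 105.06 cm

Part | A | x̄ᵢ | ȳᵢ | A·x̄ᵢ | A·ȳᵢ
plate | 20900.00 | 55.00 | 95.00 | 1149500.00 | 1985500.00
hole 1 | -4778.36 | 56.00 | 59.00 | -267588.30 | -281923.38
hole 2 | -615.75 | 29.00 | 121.00 | -17856.81 | -74506.01
Σ | 15505.89 |  |  | 864054.89 | 1629070.61
x_c = 864054.89 / 15505.89 = 55.72 cm
y_c = 1629070.61 / 15505.89 = 105.06 cm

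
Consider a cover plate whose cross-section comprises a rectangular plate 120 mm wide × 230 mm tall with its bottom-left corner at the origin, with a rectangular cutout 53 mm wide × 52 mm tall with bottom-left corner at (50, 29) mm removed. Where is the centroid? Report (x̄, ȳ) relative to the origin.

Part | A | x̄ᵢ | ȳᵢ | A·x̄ᵢ | A·ȳᵢ
plate | 27600.00 | 60.00 | 115.00 | 1656000.00 | 3174000.00
hole | -2756.00 | 76.50 | 55.00 | -210834.00 | -151580.00
Σ | 24844.00 |  |  | 1445166.00 | 3022420.00
x̄ = 1445166.00 / 24844.00 = 58.17 mm
ȳ = 3022420.00 / 24844.00 = 121.66 mm

x̄ = 58.17 mm, ȳ = 121.66 mm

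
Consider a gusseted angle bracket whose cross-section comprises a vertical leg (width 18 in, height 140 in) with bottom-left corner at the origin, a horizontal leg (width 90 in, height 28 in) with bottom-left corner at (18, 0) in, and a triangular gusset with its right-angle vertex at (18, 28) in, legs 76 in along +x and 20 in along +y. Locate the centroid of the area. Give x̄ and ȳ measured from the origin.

Part | A | x̄ᵢ | ȳᵢ | A·x̄ᵢ | A·ȳᵢ
vertical leg | 2520.00 | 9.00 | 70.00 | 22680.00 | 176400.00
horizontal leg | 2520.00 | 63.00 | 14.00 | 158760.00 | 35280.00
gusset | 760.00 | 43.33 | 34.67 | 32933.33 | 26346.67
Σ | 5800.00 |  |  | 214373.33 | 238026.67
x̄ = 214373.33 / 5800.00 = 36.96 in
ȳ = 238026.67 / 5800.00 = 41.04 in

x̄ = 36.96 in, ȳ = 41.04 in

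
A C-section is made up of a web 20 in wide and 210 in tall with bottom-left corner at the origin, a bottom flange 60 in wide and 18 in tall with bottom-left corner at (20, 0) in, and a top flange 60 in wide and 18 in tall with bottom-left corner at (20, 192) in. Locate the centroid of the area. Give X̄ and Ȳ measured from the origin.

X̄ = 23.58 in, Ȳ = 105.00 in

web: A = 20 × 210 = 4200.00, centroid at (10.00, 105.00).
bottom flange: A = 60 × 18 = 1080.00, centroid at (50.00, 9.00).
top flange: A = 60 × 18 = 1080.00, centroid at (50.00, 201.00).
ΣA = 6360.00 in²
ΣAX̄ = (4200.00)(10.00) + (1080.00)(50.00) + (1080.00)(50.00) = 150000.00 in³
ΣAȲ = (4200.00)(105.00) + (1080.00)(9.00) + (1080.00)(201.00) = 667800.00 in³
X̄ = 150000.00 / 6360.00 = 23.58 in
Ȳ = 667800.00 / 6360.00 = 105.00 in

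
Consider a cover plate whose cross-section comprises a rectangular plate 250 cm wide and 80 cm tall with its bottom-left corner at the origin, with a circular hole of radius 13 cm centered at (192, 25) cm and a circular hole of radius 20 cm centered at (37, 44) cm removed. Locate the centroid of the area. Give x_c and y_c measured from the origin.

x_c = 129.12 cm, y_c = 40.16 cm

plate: A = 250 × 80 = 20000.00, centroid at (125.00, 40.00).
hole 1: A = −π·13² = -530.93, centroid at (192.00, 25.00).
hole 2: A = −π·20² = -1256.64, centroid at (37.00, 44.00).
ΣA = 18212.43 cm²
ΣAx_c = (20000.00)(125.00) + (-530.93)(192.00) + (-1256.64)(37.00) = 2351566.03 cm³
ΣAy_c = (20000.00)(40.00) + (-530.93)(25.00) + (-1256.64)(44.00) = 731434.74 cm³
x_c = 2351566.03 / 18212.43 = 129.12 cm
y_c = 731434.74 / 18212.43 = 40.16 cm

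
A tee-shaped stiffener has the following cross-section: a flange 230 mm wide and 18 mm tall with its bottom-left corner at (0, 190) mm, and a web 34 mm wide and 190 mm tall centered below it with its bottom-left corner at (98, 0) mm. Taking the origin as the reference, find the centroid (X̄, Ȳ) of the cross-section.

web: A = 34 × 190 = 6460.00, centroid at (115.00, 95.00).
flange: A = 230 × 18 = 4140.00, centroid at (115.00, 199.00).
ΣA = 10600.00 mm²
ΣAX̄ = (6460.00)(115.00) + (4140.00)(115.00) = 1219000.00 mm³
ΣAȲ = (6460.00)(95.00) + (4140.00)(199.00) = 1437560.00 mm³
X̄ = 1219000.00 / 10600.00 = 115.00 mm
Ȳ = 1437560.00 / 10600.00 = 135.62 mm

X̄ = 115.00 mm, Ȳ = 135.62 mm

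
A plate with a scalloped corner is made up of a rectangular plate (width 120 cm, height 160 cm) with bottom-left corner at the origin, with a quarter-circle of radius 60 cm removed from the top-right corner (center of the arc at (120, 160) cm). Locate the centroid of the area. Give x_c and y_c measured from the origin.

x_c = 54.04 cm, y_c = 70.58 cm

plate: A = 120 × 160 = 19200.00, centroid at (60.00, 80.00).
removed quarter-circle: A = −¼π·60² = -2827.43, centroid at (94.54, 134.54).
ΣA = 16372.57 cm², ΣAx_c = 884707.99 cm³, ΣAy_c = 1155610.66 cm³.
x_c = 884707.99/16372.57 = 54.04 cm; y_c = 1155610.66/16372.57 = 70.58 cm.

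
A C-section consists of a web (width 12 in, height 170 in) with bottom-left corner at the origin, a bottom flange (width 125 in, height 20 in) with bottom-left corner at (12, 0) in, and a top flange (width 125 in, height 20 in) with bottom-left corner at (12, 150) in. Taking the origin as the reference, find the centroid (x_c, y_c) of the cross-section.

web: A = 12 × 170 = 2040.00, centroid at (6.00, 85.00).
bottom flange: A = 125 × 20 = 2500.00, centroid at (74.50, 10.00).
top flange: A = 125 × 20 = 2500.00, centroid at (74.50, 160.00).
ΣA = 7040.00 in²
ΣAx_c = (2040.00)(6.00) + (2500.00)(74.50) + (2500.00)(74.50) = 384740.00 in³
ΣAy_c = (2040.00)(85.00) + (2500.00)(10.00) + (2500.00)(160.00) = 598400.00 in³
x_c = 384740.00 / 7040.00 = 54.65 in
y_c = 598400.00 / 7040.00 = 85.00 in

x_c = 54.65 in, y_c = 85.00 in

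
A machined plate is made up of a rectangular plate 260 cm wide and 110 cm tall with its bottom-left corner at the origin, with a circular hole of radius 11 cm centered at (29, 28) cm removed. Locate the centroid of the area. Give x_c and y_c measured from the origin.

Part | A | x̄ᵢ | ȳᵢ | A·x̄ᵢ | A·ȳᵢ
plate | 28600.00 | 130.00 | 55.00 | 3718000.00 | 1573000.00
hole | -380.13 | 29.00 | 28.00 | -11023.85 | -10643.72
Σ | 28219.87 |  |  | 3706976.15 | 1562356.28
x_c = 3706976.15 / 28219.87 = 131.36 cm
y_c = 1562356.28 / 28219.87 = 55.36 cm

x_c = 131.36 cm, y_c = 55.36 cm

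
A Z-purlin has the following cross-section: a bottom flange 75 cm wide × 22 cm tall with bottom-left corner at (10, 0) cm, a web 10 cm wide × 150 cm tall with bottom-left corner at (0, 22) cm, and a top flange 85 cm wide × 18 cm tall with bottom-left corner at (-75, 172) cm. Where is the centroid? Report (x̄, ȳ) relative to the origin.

x̄ = 7.72 cm, ȳ = 94.14 cm

bottom flange: A = 75 × 22 = 1650.00, centroid at (47.50, 11.00).
web: A = 10 × 150 = 1500.00, centroid at (5.00, 97.00).
top flange: A = 85 × 18 = 1530.00, centroid at (-32.50, 181.00).
ΣA = 4680.00 cm²
ΣAx̄ = (1650.00)(47.50) + (1500.00)(5.00) + (1530.00)(-32.50) = 36150.00 cm³
ΣAȳ = (1650.00)(11.00) + (1500.00)(97.00) + (1530.00)(181.00) = 440580.00 cm³
x̄ = 36150.00 / 4680.00 = 7.72 cm
ȳ = 440580.00 / 4680.00 = 94.14 cm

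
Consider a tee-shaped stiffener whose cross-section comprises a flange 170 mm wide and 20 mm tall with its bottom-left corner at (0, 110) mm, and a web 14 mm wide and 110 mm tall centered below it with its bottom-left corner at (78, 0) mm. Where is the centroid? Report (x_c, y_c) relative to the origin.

x_c = 85.00 mm, y_c = 99.74 mm

web: A = 14 × 110 = 1540.00, centroid at (85.00, 55.00).
flange: A = 170 × 20 = 3400.00, centroid at (85.00, 120.00).
ΣA = 4940.00 mm², ΣAx_c = 419900.00 mm³, ΣAy_c = 492700.00 mm³.
x_c = 419900.00/4940.00 = 85.00 mm; y_c = 492700.00/4940.00 = 99.74 mm.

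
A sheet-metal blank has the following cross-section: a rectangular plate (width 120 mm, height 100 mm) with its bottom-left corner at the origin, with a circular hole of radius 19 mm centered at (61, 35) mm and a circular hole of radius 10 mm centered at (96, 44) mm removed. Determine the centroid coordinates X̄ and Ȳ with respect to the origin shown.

X̄ = 58.82 mm, Ȳ = 51.79 mm

Part | A | x̄ᵢ | ȳᵢ | A·x̄ᵢ | A·ȳᵢ
plate | 12000.00 | 60.00 | 50.00 | 720000.00 | 600000.00
hole 1 | -1134.11 | 61.00 | 35.00 | -69181.01 | -39694.02
hole 2 | -314.16 | 96.00 | 44.00 | -30159.29 | -13823.01
Σ | 10551.73 |  |  | 620659.70 | 546482.97
X̄ = 620659.70 / 10551.73 = 58.82 mm
Ȳ = 546482.97 / 10551.73 = 51.79 mm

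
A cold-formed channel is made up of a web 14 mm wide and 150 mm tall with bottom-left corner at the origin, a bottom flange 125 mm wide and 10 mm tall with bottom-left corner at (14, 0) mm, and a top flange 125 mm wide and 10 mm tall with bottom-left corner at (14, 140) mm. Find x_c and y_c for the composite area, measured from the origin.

web: A = 14 × 150 = 2100.00, centroid at (7.00, 75.00).
bottom flange: A = 125 × 10 = 1250.00, centroid at (76.50, 5.00).
top flange: A = 125 × 10 = 1250.00, centroid at (76.50, 145.00).
ΣA = 4600.00 mm²
ΣAx_c = (2100.00)(7.00) + (1250.00)(76.50) + (1250.00)(76.50) = 205950.00 mm³
ΣAy_c = (2100.00)(75.00) + (1250.00)(5.00) + (1250.00)(145.00) = 345000.00 mm³
x_c = 205950.00 / 4600.00 = 44.77 mm
y_c = 345000.00 / 4600.00 = 75.00 mm

x_c = 44.77 mm, y_c = 75.00 mm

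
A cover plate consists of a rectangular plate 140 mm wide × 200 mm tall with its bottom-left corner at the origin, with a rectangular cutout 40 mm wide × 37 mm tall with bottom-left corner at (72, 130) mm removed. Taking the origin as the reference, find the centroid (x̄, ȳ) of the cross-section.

x̄ = 68.77 mm, ȳ = 97.29 mm

plate: A = 140 × 200 = 28000.00, centroid at (70.00, 100.00).
hole: A = −(40 × 37) = -1480.00, centroid at (92.00, 148.50).
ΣA = 26520.00 mm², ΣAx̄ = 1823840.00 mm³, ΣAȳ = 2580220.00 mm³.
x̄ = 1823840.00/26520.00 = 68.77 mm; ȳ = 2580220.00/26520.00 = 97.29 mm.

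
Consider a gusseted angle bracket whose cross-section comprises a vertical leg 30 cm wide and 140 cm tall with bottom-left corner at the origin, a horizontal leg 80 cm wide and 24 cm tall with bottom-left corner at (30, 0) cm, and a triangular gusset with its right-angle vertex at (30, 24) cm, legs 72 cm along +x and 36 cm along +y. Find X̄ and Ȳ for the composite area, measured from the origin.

Part | A | x̄ᵢ | ȳᵢ | A·x̄ᵢ | A·ȳᵢ
vertical leg | 4200.00 | 15.00 | 70.00 | 63000.00 | 294000.00
horizontal leg | 1920.00 | 70.00 | 12.00 | 134400.00 | 23040.00
gusset | 1296.00 | 54.00 | 36.00 | 69984.00 | 46656.00
Σ | 7416.00 |  |  | 267384.00 | 363696.00
X̄ = 267384.00 / 7416.00 = 36.06 cm
Ȳ = 363696.00 / 7416.00 = 49.04 cm

X̄ = 36.06 cm, Ȳ = 49.04 cm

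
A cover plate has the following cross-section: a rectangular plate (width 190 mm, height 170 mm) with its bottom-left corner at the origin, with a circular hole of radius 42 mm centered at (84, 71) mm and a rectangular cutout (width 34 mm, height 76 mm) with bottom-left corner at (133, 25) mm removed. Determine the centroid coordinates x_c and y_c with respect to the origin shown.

Part | A | x̄ᵢ | ȳᵢ | A·x̄ᵢ | A·ȳᵢ
plate | 32300.00 | 95.00 | 85.00 | 3068500.00 | 2745500.00
hole 1 | -5541.77 | 84.00 | 71.00 | -465508.63 | -393465.63
hole 2 | -2584.00 | 150.00 | 63.00 | -387600.00 | -162792.00
Σ | 24174.23 |  |  | 2215391.37 | 2189242.37
x_c = 2215391.37 / 24174.23 = 91.64 mm
y_c = 2189242.37 / 24174.23 = 90.56 mm

x_c = 91.64 mm, y_c = 90.56 mm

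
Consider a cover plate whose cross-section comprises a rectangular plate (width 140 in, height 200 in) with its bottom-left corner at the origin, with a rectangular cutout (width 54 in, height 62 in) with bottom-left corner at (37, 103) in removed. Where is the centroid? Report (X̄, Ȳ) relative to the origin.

X̄ = 70.81 in, Ȳ = 95.38 in

plate: A = 140 × 200 = 28000.00, centroid at (70.00, 100.00).
hole: A = −(54 × 62) = -3348.00, centroid at (64.00, 134.00).
ΣA = 24652.00 in², ΣAX̄ = 1745728.00 in³, ΣAȲ = 2351368.00 in³.
X̄ = 1745728.00/24652.00 = 70.81 in; Ȳ = 2351368.00/24652.00 = 95.38 in.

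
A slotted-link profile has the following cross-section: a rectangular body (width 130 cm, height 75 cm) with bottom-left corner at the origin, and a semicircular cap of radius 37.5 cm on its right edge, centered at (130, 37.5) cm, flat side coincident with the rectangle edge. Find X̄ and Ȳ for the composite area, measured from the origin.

X̄ = 79.95 cm, Ȳ = 37.50 cm

rectangular body: A = 130 × 75 = 9750.00, centroid at (65.00, 37.50).
semicircular end: A = ½π·37.5² = 2208.93, centroid at (145.92, 37.50).
ΣA = 11958.93 cm²
ΣAX̄ = (9750.00)(65.00) + (2208.93)(145.92) = 956067.45 cm³
ΣAȲ = (9750.00)(37.50) + (2208.93)(37.50) = 448459.96 cm³
X̄ = 956067.45 / 11958.93 = 79.95 cm
Ȳ = 448459.96 / 11958.93 = 37.50 cm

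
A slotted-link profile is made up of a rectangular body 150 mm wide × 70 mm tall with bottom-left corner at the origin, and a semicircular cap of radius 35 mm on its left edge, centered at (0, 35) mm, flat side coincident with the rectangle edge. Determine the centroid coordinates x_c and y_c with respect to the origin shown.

Part | A | x̄ᵢ | ȳᵢ | A·x̄ᵢ | A·ȳᵢ
rectangular body | 10500.00 | 75.00 | 35.00 | 787500.00 | 367500.00
semicircular end | 1924.23 | -14.85 | 35.00 | -28583.33 | 67347.89
Σ | 12424.23 |  |  | 758916.67 | 434847.89
x_c = 758916.67 / 12424.23 = 61.08 mm
y_c = 434847.89 / 12424.23 = 35.00 mm

x_c = 61.08 mm, y_c = 35.00 mm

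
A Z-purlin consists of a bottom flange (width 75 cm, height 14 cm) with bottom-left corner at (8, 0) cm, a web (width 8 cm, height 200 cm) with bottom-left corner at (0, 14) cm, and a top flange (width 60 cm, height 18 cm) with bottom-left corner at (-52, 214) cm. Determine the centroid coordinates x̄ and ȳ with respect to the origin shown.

bottom flange: A = 75 × 14 = 1050.00, centroid at (45.50, 7.00).
web: A = 8 × 200 = 1600.00, centroid at (4.00, 114.00).
top flange: A = 60 × 18 = 1080.00, centroid at (-22.00, 223.00).
ΣA = 3730.00 cm², ΣAx̄ = 30415.00 cm³, ΣAȳ = 430590.00 cm³.
x̄ = 30415.00/3730.00 = 8.15 cm; ȳ = 430590.00/3730.00 = 115.44 cm.

x̄ = 8.15 cm, ȳ = 115.44 cm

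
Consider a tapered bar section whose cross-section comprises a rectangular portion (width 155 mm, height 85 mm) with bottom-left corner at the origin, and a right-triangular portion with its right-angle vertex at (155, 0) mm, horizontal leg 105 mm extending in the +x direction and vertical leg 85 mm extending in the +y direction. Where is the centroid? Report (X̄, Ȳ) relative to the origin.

X̄ = 105.96 mm, Ȳ = 38.92 mm

Part | A | x̄ᵢ | ȳᵢ | A·x̄ᵢ | A·ȳᵢ
rectangular portion | 13175.00 | 77.50 | 42.50 | 1021062.50 | 559937.50
triangular portion | 4462.50 | 190.00 | 28.33 | 847875.00 | 126437.50
Σ | 17637.50 |  |  | 1868937.50 | 686375.00
X̄ = 1868937.50 / 17637.50 = 105.96 mm
Ȳ = 686375.00 / 17637.50 = 38.92 mm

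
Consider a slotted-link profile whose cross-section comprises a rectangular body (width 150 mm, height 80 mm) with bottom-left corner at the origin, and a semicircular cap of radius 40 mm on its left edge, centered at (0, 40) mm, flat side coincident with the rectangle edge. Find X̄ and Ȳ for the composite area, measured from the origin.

X̄ = 59.07 mm, Ȳ = 40.00 mm

Part | A | x̄ᵢ | ȳᵢ | A·x̄ᵢ | A·ȳᵢ
rectangular body | 12000.00 | 75.00 | 40.00 | 900000.00 | 480000.00
semicircular end | 2513.27 | -16.98 | 40.00 | -42666.67 | 100530.96
Σ | 14513.27 |  |  | 857333.33 | 580530.96
X̄ = 857333.33 / 14513.27 = 59.07 mm
Ȳ = 580530.96 / 14513.27 = 40.00 mm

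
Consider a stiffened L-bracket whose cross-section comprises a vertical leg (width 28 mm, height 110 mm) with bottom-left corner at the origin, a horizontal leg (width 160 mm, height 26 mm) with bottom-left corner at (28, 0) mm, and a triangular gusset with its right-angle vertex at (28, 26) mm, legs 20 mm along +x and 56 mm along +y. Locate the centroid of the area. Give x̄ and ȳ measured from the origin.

x̄ = 65.62 mm, ȳ = 31.86 mm

vertical leg: A = 28 × 110 = 3080.00, centroid at (14.00, 55.00).
horizontal leg: A = 160 × 26 = 4160.00, centroid at (108.00, 13.00).
gusset: A = ½·20·56 = 560.00, centroid at (34.67, 44.67).
ΣA = 7800.00 mm², ΣAx̄ = 511813.33 mm³, ΣAȳ = 248493.33 mm³.
x̄ = 511813.33/7800.00 = 65.62 mm; ȳ = 248493.33/7800.00 = 31.86 mm.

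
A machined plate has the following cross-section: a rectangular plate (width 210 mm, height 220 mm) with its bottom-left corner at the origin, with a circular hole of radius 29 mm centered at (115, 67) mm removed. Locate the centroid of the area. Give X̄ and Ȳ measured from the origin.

X̄ = 104.39 mm, Ȳ = 112.61 mm

plate: A = 210 × 220 = 46200.00, centroid at (105.00, 110.00).
hole: A = −π·29² = -2642.08, centroid at (115.00, 67.00).
ΣA = 43557.92 mm²
ΣAX̄ = (46200.00)(105.00) + (-2642.08)(115.00) = 4547160.87 mm³
ΣAȲ = (46200.00)(110.00) + (-2642.08)(67.00) = 4904980.68 mm³
X̄ = 4547160.87 / 43557.92 = 104.39 mm
Ȳ = 4904980.68 / 43557.92 = 112.61 mm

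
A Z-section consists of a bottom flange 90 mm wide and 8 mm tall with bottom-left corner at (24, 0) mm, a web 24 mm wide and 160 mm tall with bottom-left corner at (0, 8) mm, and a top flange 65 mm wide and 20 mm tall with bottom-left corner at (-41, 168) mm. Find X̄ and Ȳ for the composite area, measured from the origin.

bottom flange: A = 90 × 8 = 720.00, centroid at (69.00, 4.00).
web: A = 24 × 160 = 3840.00, centroid at (12.00, 88.00).
top flange: A = 65 × 20 = 1300.00, centroid at (-8.50, 178.00).
ΣA = 5860.00 mm²
ΣAX̄ = (720.00)(69.00) + (3840.00)(12.00) + (1300.00)(-8.50) = 84710.00 mm³
ΣAȲ = (720.00)(4.00) + (3840.00)(88.00) + (1300.00)(178.00) = 572200.00 mm³
X̄ = 84710.00 / 5860.00 = 14.46 mm
Ȳ = 572200.00 / 5860.00 = 97.65 mm

X̄ = 14.46 mm, Ȳ = 97.65 mm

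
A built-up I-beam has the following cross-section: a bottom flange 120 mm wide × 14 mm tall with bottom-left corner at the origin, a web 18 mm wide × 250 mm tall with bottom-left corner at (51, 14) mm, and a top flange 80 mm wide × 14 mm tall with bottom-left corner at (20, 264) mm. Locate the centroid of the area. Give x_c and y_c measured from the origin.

x_c = 60.00 mm, y_c = 128.87 mm

Part | A | x̄ᵢ | ȳᵢ | A·x̄ᵢ | A·ȳᵢ
bottom flange | 1680.00 | 60.00 | 7.00 | 100800.00 | 11760.00
web | 4500.00 | 60.00 | 139.00 | 270000.00 | 625500.00
top flange | 1120.00 | 60.00 | 271.00 | 67200.00 | 303520.00
Σ | 7300.00 |  |  | 438000.00 | 940780.00
x_c = 438000.00 / 7300.00 = 60.00 mm
y_c = 940780.00 / 7300.00 = 128.87 mm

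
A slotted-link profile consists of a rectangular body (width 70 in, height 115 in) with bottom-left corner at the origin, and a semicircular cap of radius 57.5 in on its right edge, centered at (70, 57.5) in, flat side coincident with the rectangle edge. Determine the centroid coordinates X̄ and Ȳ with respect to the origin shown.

X̄ = 58.30 in, Ȳ = 57.50 in

rectangular body: A = 70 × 115 = 8050.00, centroid at (35.00, 57.50).
semicircular end: A = ½π·57.5² = 5193.45, centroid at (94.40, 57.50).
ΣA = 13243.45 in², ΣAX̄ = 772030.76 in³, ΣAȲ = 761498.11 in³.
X̄ = 772030.76/13243.45 = 58.30 in; Ȳ = 761498.11/13243.45 = 57.50 in.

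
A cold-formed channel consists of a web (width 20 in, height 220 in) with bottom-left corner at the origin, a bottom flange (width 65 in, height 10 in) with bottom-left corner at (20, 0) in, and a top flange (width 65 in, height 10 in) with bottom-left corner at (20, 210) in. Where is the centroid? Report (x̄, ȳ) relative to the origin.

x̄ = 19.69 in, ȳ = 110.00 in

web: A = 20 × 220 = 4400.00, centroid at (10.00, 110.00).
bottom flange: A = 65 × 10 = 650.00, centroid at (52.50, 5.00).
top flange: A = 65 × 10 = 650.00, centroid at (52.50, 215.00).
ΣA = 5700.00 in²
ΣAx̄ = (4400.00)(10.00) + (650.00)(52.50) + (650.00)(52.50) = 112250.00 in³
ΣAȳ = (4400.00)(110.00) + (650.00)(5.00) + (650.00)(215.00) = 627000.00 in³
x̄ = 112250.00 / 5700.00 = 19.69 in
ȳ = 627000.00 / 5700.00 = 110.00 in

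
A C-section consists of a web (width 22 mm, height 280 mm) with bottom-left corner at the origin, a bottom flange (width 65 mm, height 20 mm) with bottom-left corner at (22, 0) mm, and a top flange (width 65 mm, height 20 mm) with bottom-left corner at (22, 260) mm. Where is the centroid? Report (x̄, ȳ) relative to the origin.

web: A = 22 × 280 = 6160.00, centroid at (11.00, 140.00).
bottom flange: A = 65 × 20 = 1300.00, centroid at (54.50, 10.00).
top flange: A = 65 × 20 = 1300.00, centroid at (54.50, 270.00).
ΣA = 8760.00 mm², ΣAx̄ = 209460.00 mm³, ΣAȳ = 1226400.00 mm³.
x̄ = 209460.00/8760.00 = 23.91 mm; ȳ = 1226400.00/8760.00 = 140.00 mm.

x̄ = 23.91 mm, ȳ = 140.00 mm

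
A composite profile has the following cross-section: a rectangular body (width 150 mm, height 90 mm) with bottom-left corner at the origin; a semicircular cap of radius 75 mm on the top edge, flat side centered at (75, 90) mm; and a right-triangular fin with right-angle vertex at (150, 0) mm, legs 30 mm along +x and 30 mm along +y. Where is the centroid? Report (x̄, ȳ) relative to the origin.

x̄ = 76.68 mm, ȳ = 74.10 mm

rectangular body: A = 150 × 90 = 13500.00, centroid at (75.00, 45.00).
semicircular top: A = ½π·75² = 8835.73, centroid at (75.00, 121.83).
triangular fin: A = ½·30·30 = 450.00, centroid at (160.00, 10.00).
ΣA = 22785.73 mm², ΣAx̄ = 1747179.70 mm³, ΣAȳ = 1688465.64 mm³.
x̄ = 1747179.70/22785.73 = 76.68 mm; ȳ = 1688465.64/22785.73 = 74.10 mm.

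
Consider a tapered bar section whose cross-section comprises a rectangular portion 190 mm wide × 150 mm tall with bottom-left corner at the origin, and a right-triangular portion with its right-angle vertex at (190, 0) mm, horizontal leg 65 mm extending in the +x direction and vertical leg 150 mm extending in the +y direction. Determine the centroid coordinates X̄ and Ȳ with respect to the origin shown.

X̄ = 112.04 mm, Ȳ = 71.35 mm

rectangular portion: A = 190 × 150 = 28500.00, centroid at (95.00, 75.00).
triangular portion: A = ½·65·150 = 4875.00, centroid at (211.67, 50.00).
ΣA = 33375.00 mm²
ΣAX̄ = (28500.00)(95.00) + (4875.00)(211.67) = 3739375.00 mm³
ΣAȲ = (28500.00)(75.00) + (4875.00)(50.00) = 2381250.00 mm³
X̄ = 3739375.00 / 33375.00 = 112.04 mm
Ȳ = 2381250.00 / 33375.00 = 71.35 mm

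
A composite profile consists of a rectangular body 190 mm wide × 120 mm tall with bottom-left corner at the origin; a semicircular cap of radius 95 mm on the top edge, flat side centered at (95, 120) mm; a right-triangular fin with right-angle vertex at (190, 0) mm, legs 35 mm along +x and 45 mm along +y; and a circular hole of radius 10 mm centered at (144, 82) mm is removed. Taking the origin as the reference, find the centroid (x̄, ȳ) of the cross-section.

x̄ = 96.83 mm, ȳ = 96.84 mm

rectangular body: A = 190 × 120 = 22800.00, centroid at (95.00, 60.00).
semicircular top: A = ½π·95² = 14176.44, centroid at (95.00, 160.32).
triangular fin: A = ½·35·45 = 787.50, centroid at (201.67, 15.00).
hole: A = −π·10² = -314.16, centroid at (144.00, 82.00).
ΣA = 37449.78 mm², ΣAx̄ = 3626335.07 mm³, ΣAȳ = 3626807.20 mm³.
x̄ = 3626335.07/37449.78 = 96.83 mm; ȳ = 3626807.20/37449.78 = 96.84 mm.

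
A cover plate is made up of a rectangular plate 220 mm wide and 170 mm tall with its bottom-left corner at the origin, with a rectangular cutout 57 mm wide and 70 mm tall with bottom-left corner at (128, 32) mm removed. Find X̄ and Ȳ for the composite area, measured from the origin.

X̄ = 104.45 mm, Ȳ = 87.15 mm

plate: A = 220 × 170 = 37400.00, centroid at (110.00, 85.00).
hole: A = −(57 × 70) = -3990.00, centroid at (156.50, 67.00).
ΣA = 33410.00 mm², ΣAX̄ = 3489565.00 mm³, ΣAȲ = 2911670.00 mm³.
X̄ = 3489565.00/33410.00 = 104.45 mm; Ȳ = 2911670.00/33410.00 = 87.15 mm.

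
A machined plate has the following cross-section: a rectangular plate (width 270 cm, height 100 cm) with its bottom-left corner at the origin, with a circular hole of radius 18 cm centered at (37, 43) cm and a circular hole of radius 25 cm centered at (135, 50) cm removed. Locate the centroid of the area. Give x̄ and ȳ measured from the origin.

x̄ = 139.15 cm, ȳ = 50.30 cm

plate: A = 270 × 100 = 27000.00, centroid at (135.00, 50.00).
hole 1: A = −π·18² = -1017.88, centroid at (37.00, 43.00).
hole 2: A = −π·25² = -1963.50, centroid at (135.00, 50.00).
ΣA = 24018.63 cm²
ΣAx̄ = (27000.00)(135.00) + (-1017.88)(37.00) + (-1963.50)(135.00) = 3342266.71 cm³
ΣAȳ = (27000.00)(50.00) + (-1017.88)(43.00) + (-1963.50)(50.00) = 1208056.56 cm³
x̄ = 3342266.71 / 24018.63 = 139.15 cm
ȳ = 1208056.56 / 24018.63 = 50.30 cm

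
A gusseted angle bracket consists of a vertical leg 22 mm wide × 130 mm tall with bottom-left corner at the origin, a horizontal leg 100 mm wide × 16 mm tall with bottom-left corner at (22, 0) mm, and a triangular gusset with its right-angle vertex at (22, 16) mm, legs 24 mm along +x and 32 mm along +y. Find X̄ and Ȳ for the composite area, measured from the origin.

X̄ = 32.65 mm, Ȳ = 43.13 mm

vertical leg: A = 22 × 130 = 2860.00, centroid at (11.00, 65.00).
horizontal leg: A = 100 × 16 = 1600.00, centroid at (72.00, 8.00).
gusset: A = ½·24·32 = 384.00, centroid at (30.00, 26.67).
ΣA = 4844.00 mm², ΣAX̄ = 158180.00 mm³, ΣAȲ = 208940.00 mm³.
X̄ = 158180.00/4844.00 = 32.65 mm; Ȳ = 208940.00/4844.00 = 43.13 mm.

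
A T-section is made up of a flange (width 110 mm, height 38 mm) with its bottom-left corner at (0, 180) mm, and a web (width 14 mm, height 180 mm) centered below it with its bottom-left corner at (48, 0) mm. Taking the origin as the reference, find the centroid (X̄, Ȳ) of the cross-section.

Part | A | x̄ᵢ | ȳᵢ | A·x̄ᵢ | A·ȳᵢ
web | 2520.00 | 55.00 | 90.00 | 138600.00 | 226800.00
flange | 4180.00 | 55.00 | 199.00 | 229900.00 | 831820.00
Σ | 6700.00 |  |  | 368500.00 | 1058620.00
X̄ = 368500.00 / 6700.00 = 55.00 mm
Ȳ = 1058620.00 / 6700.00 = 158.00 mm

X̄ = 55.00 mm, Ȳ = 158.00 mm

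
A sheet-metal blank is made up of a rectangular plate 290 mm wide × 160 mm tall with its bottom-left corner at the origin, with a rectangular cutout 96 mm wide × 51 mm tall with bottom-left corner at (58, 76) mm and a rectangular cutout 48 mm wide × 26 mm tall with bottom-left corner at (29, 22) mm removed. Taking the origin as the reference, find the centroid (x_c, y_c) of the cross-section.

plate: A = 290 × 160 = 46400.00, centroid at (145.00, 80.00).
hole 1: A = −(96 × 51) = -4896.00, centroid at (106.00, 101.50).
hole 2: A = −(48 × 26) = -1248.00, centroid at (53.00, 35.00).
ΣA = 40256.00 mm²
ΣAx_c = (46400.00)(145.00) + (-4896.00)(106.00) + (-1248.00)(53.00) = 6142880.00 mm³
ΣAy_c = (46400.00)(80.00) + (-4896.00)(101.50) + (-1248.00)(35.00) = 3171376.00 mm³
x_c = 6142880.00 / 40256.00 = 152.60 mm
y_c = 3171376.00 / 40256.00 = 78.78 mm

x_c = 152.60 mm, y_c = 78.78 mm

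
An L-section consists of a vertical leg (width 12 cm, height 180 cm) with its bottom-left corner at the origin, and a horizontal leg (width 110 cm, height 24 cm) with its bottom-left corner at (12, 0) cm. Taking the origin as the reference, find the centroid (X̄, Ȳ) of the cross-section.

X̄ = 39.55 cm, Ȳ = 47.10 cm

vertical leg: A = 12 × 180 = 2160.00, centroid at (6.00, 90.00).
horizontal leg: A = 110 × 24 = 2640.00, centroid at (67.00, 12.00).
ΣA = 4800.00 cm², ΣAX̄ = 189840.00 cm³, ΣAȲ = 226080.00 cm³.
X̄ = 189840.00/4800.00 = 39.55 cm; Ȳ = 226080.00/4800.00 = 47.10 cm.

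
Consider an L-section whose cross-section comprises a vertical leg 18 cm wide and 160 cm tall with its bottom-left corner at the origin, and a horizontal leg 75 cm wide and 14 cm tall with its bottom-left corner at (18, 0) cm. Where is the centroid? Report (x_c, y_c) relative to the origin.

x_c = 21.42 cm, y_c = 60.50 cm

Part | A | x̄ᵢ | ȳᵢ | A·x̄ᵢ | A·ȳᵢ
vertical leg | 2880.00 | 9.00 | 80.00 | 25920.00 | 230400.00
horizontal leg | 1050.00 | 55.50 | 7.00 | 58275.00 | 7350.00
Σ | 3930.00 |  |  | 84195.00 | 237750.00
x_c = 84195.00 / 3930.00 = 21.42 cm
y_c = 237750.00 / 3930.00 = 60.50 cm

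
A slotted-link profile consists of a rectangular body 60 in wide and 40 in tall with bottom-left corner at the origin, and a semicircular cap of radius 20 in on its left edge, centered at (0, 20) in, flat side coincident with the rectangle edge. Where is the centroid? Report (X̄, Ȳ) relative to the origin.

X̄ = 22.01 in, Ȳ = 20.00 in

Part | A | x̄ᵢ | ȳᵢ | A·x̄ᵢ | A·ȳᵢ
rectangular body | 2400.00 | 30.00 | 20.00 | 72000.00 | 48000.00
semicircular end | 628.32 | -8.49 | 20.00 | -5333.33 | 12566.37
Σ | 3028.32 |  |  | 66666.67 | 60566.37
X̄ = 66666.67 / 3028.32 = 22.01 in
Ȳ = 60566.37 / 3028.32 = 20.00 in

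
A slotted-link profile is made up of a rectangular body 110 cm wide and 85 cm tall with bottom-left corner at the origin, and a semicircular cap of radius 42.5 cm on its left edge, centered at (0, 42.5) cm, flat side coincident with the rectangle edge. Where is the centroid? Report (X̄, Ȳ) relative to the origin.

rectangular body: A = 110 × 85 = 9350.00, centroid at (55.00, 42.50).
semicircular end: A = ½π·42.5² = 2837.25, centroid at (-18.04, 42.50).
ΣA = 12187.25 cm², ΣAX̄ = 463072.92 cm³, ΣAȲ = 517958.16 cm³.
X̄ = 463072.92/12187.25 = 38.00 cm; Ȳ = 517958.16/12187.25 = 42.50 cm.

X̄ = 38.00 cm, Ȳ = 42.50 cm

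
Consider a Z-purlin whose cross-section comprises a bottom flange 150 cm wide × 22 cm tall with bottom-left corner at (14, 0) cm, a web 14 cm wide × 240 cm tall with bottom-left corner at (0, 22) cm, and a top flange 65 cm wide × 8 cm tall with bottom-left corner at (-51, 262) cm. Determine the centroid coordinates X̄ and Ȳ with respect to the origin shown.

bottom flange: A = 150 × 22 = 3300.00, centroid at (89.00, 11.00).
web: A = 14 × 240 = 3360.00, centroid at (7.00, 142.00).
top flange: A = 65 × 8 = 520.00, centroid at (-18.50, 266.00).
ΣA = 7180.00 cm²
ΣAX̄ = (3300.00)(89.00) + (3360.00)(7.00) + (520.00)(-18.50) = 307600.00 cm³
ΣAȲ = (3300.00)(11.00) + (3360.00)(142.00) + (520.00)(266.00) = 651740.00 cm³
X̄ = 307600.00 / 7180.00 = 42.84 cm
Ȳ = 651740.00 / 7180.00 = 90.77 cm

X̄ = 42.84 cm, Ȳ = 90.77 cm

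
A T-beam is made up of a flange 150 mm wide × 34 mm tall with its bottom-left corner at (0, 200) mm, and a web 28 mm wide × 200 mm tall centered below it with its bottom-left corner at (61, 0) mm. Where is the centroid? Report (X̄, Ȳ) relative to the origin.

X̄ = 75.00 mm, Ȳ = 155.77 mm

web: A = 28 × 200 = 5600.00, centroid at (75.00, 100.00).
flange: A = 150 × 34 = 5100.00, centroid at (75.00, 217.00).
ΣA = 10700.00 mm²
ΣAX̄ = (5600.00)(75.00) + (5100.00)(75.00) = 802500.00 mm³
ΣAȲ = (5600.00)(100.00) + (5100.00)(217.00) = 1666700.00 mm³
X̄ = 802500.00 / 10700.00 = 75.00 mm
Ȳ = 1666700.00 / 10700.00 = 155.77 mm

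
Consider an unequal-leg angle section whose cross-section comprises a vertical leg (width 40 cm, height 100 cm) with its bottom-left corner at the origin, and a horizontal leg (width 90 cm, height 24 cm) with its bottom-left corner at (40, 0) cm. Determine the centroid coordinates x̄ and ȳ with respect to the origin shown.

x̄ = 42.79 cm, ȳ = 36.68 cm

vertical leg: A = 40 × 100 = 4000.00, centroid at (20.00, 50.00).
horizontal leg: A = 90 × 24 = 2160.00, centroid at (85.00, 12.00).
ΣA = 6160.00 cm², ΣAx̄ = 263600.00 cm³, ΣAȳ = 225920.00 cm³.
x̄ = 263600.00/6160.00 = 42.79 cm; ȳ = 225920.00/6160.00 = 36.68 cm.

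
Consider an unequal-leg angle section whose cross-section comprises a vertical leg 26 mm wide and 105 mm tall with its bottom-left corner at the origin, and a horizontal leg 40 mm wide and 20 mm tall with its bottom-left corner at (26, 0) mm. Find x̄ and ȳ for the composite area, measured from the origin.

x̄ = 20.48 mm, ȳ = 42.87 mm

vertical leg: A = 26 × 105 = 2730.00, centroid at (13.00, 52.50).
horizontal leg: A = 40 × 20 = 800.00, centroid at (46.00, 10.00).
ΣA = 3530.00 mm², ΣAx̄ = 72290.00 mm³, ΣAȳ = 151325.00 mm³.
x̄ = 72290.00/3530.00 = 20.48 mm; ȳ = 151325.00/3530.00 = 42.87 mm.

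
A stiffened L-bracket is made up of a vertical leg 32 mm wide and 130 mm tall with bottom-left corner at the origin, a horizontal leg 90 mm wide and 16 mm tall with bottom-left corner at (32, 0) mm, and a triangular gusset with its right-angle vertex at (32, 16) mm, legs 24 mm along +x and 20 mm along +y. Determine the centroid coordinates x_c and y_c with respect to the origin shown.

x_c = 32.03 mm, y_c = 49.21 mm

Part | A | x̄ᵢ | ȳᵢ | A·x̄ᵢ | A·ȳᵢ
vertical leg | 4160.00 | 16.00 | 65.00 | 66560.00 | 270400.00
horizontal leg | 1440.00 | 77.00 | 8.00 | 110880.00 | 11520.00
gusset | 240.00 | 40.00 | 22.67 | 9600.00 | 5440.00
Σ | 5840.00 |  |  | 187040.00 | 287360.00
x_c = 187040.00 / 5840.00 = 32.03 mm
y_c = 287360.00 / 5840.00 = 49.21 mm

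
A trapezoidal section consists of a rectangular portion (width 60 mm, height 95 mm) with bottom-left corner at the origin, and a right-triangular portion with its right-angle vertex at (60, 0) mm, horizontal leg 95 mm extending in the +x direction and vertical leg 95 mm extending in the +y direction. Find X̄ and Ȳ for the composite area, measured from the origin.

X̄ = 57.25 mm, Ȳ = 40.50 mm

Part | A | x̄ᵢ | ȳᵢ | A·x̄ᵢ | A·ȳᵢ
rectangular portion | 5700.00 | 30.00 | 47.50 | 171000.00 | 270750.00
triangular portion | 4512.50 | 91.67 | 31.67 | 413645.83 | 142895.83
Σ | 10212.50 |  |  | 584645.83 | 413645.83
X̄ = 584645.83 / 10212.50 = 57.25 mm
Ȳ = 413645.83 / 10212.50 = 40.50 mm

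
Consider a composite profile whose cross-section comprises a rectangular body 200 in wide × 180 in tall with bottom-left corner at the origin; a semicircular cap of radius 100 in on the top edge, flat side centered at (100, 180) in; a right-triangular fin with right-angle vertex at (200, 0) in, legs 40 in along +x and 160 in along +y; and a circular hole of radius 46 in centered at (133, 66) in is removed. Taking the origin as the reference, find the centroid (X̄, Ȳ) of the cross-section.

X̄ = 102.97 in, Ȳ = 133.98 in

rectangular body: A = 200 × 180 = 36000.00, centroid at (100.00, 90.00).
semicircular top: A = ½π·100² = 15707.96, centroid at (100.00, 222.44).
triangular fin: A = ½·40·160 = 3200.00, centroid at (213.33, 53.33).
hole: A = −π·46² = -6647.61, centroid at (133.00, 66.00).
ΣA = 48260.35 in²
ΣAX̄ = (36000.00)(100.00) + (15707.96)(100.00) + (3200.00)(213.33) + (-6647.61)(133.00) = 4969330.86 in³
ΣAȲ = (36000.00)(90.00) + (15707.96)(222.44) + (3200.00)(53.33) + (-6647.61)(66.00) = 6466024.46 in³
X̄ = 4969330.86 / 48260.35 = 102.97 in
Ȳ = 6466024.46 / 48260.35 = 133.98 in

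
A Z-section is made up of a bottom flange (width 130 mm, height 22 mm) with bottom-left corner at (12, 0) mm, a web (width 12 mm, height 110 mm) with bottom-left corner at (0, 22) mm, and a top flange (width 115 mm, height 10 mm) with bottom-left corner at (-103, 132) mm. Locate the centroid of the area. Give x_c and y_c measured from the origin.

x_c = 32.99 mm, y_c = 54.53 mm

Part | A | x̄ᵢ | ȳᵢ | A·x̄ᵢ | A·ȳᵢ
bottom flange | 2860.00 | 77.00 | 11.00 | 220220.00 | 31460.00
web | 1320.00 | 6.00 | 77.00 | 7920.00 | 101640.00
top flange | 1150.00 | -45.50 | 137.00 | -52325.00 | 157550.00
Σ | 5330.00 |  |  | 175815.00 | 290650.00
x_c = 175815.00 / 5330.00 = 32.99 mm
y_c = 290650.00 / 5330.00 = 54.53 mm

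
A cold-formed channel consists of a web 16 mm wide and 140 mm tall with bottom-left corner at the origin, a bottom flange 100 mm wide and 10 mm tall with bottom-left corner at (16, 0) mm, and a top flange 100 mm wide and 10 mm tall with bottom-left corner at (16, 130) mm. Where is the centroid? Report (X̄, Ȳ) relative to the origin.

web: A = 16 × 140 = 2240.00, centroid at (8.00, 70.00).
bottom flange: A = 100 × 10 = 1000.00, centroid at (66.00, 5.00).
top flange: A = 100 × 10 = 1000.00, centroid at (66.00, 135.00).
ΣA = 4240.00 mm², ΣAX̄ = 149920.00 mm³, ΣAȲ = 296800.00 mm³.
X̄ = 149920.00/4240.00 = 35.36 mm; Ȳ = 296800.00/4240.00 = 70.00 mm.

X̄ = 35.36 mm, Ȳ = 70.00 mm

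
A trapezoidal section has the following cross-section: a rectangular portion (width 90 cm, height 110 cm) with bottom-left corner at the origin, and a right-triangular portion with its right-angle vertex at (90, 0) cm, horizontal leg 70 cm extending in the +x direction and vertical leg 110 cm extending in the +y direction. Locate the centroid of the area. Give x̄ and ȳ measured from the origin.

rectangular portion: A = 90 × 110 = 9900.00, centroid at (45.00, 55.00).
triangular portion: A = ½·70·110 = 3850.00, centroid at (113.33, 36.67).
ΣA = 13750.00 cm²
ΣAx̄ = (9900.00)(45.00) + (3850.00)(113.33) = 881833.33 cm³
ΣAȳ = (9900.00)(55.00) + (3850.00)(36.67) = 685666.67 cm³
x̄ = 881833.33 / 13750.00 = 64.13 cm
ȳ = 685666.67 / 13750.00 = 49.87 cm

x̄ = 64.13 cm, ȳ = 49.87 cm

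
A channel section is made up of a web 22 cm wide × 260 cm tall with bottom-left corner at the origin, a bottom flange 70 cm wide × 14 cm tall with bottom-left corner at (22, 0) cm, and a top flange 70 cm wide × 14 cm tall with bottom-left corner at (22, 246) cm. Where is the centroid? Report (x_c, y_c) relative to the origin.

web: A = 22 × 260 = 5720.00, centroid at (11.00, 130.00).
bottom flange: A = 70 × 14 = 980.00, centroid at (57.00, 7.00).
top flange: A = 70 × 14 = 980.00, centroid at (57.00, 253.00).
ΣA = 7680.00 cm², ΣAx_c = 174640.00 cm³, ΣAy_c = 998400.00 cm³.
x_c = 174640.00/7680.00 = 22.74 cm; y_c = 998400.00/7680.00 = 130.00 cm.

x_c = 22.74 cm, y_c = 130.00 cm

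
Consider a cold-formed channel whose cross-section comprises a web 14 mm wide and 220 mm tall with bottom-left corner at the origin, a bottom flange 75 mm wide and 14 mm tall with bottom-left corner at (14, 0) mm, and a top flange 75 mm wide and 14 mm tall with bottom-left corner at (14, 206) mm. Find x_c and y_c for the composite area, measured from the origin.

x_c = 25.04 mm, y_c = 110.00 mm

web: A = 14 × 220 = 3080.00, centroid at (7.00, 110.00).
bottom flange: A = 75 × 14 = 1050.00, centroid at (51.50, 7.00).
top flange: A = 75 × 14 = 1050.00, centroid at (51.50, 213.00).
ΣA = 5180.00 mm², ΣAx_c = 129710.00 mm³, ΣAy_c = 569800.00 mm³.
x_c = 129710.00/5180.00 = 25.04 mm; y_c = 569800.00/5180.00 = 110.00 mm.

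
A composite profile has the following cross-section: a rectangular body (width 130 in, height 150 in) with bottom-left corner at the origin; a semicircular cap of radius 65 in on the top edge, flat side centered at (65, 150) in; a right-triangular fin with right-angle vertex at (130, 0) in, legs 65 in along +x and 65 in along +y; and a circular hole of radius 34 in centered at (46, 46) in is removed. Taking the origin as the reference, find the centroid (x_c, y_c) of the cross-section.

x_c = 75.24 in, y_c = 102.36 in

Part | A | x̄ᵢ | ȳᵢ | A·x̄ᵢ | A·ȳᵢ
rectangular body | 19500.00 | 65.00 | 75.00 | 1267500.00 | 1462500.00
semicircular top | 6636.61 | 65.00 | 177.59 | 431379.94 | 1178575.51
triangular fin | 2112.50 | 151.67 | 21.67 | 320395.83 | 45770.83
hole | -3631.68 | 46.00 | 46.00 | -167057.33 | -167057.33
Σ | 24617.43 |  |  | 1852218.44 | 2519789.01
x_c = 1852218.44 / 24617.43 = 75.24 in
y_c = 2519789.01 / 24617.43 = 102.36 in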